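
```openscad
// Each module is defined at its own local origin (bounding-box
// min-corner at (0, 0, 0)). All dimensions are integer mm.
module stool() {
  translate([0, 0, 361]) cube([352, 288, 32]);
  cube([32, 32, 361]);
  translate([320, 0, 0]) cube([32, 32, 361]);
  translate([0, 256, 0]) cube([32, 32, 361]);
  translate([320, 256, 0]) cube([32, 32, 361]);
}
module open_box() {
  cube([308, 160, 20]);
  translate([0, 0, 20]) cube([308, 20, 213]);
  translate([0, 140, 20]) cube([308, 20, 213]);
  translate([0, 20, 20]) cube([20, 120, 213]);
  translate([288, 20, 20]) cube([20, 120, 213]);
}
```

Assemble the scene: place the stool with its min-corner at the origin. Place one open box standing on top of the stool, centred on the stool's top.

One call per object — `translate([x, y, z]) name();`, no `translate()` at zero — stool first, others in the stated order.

stool();
translate([22, 64, 393]) open_box();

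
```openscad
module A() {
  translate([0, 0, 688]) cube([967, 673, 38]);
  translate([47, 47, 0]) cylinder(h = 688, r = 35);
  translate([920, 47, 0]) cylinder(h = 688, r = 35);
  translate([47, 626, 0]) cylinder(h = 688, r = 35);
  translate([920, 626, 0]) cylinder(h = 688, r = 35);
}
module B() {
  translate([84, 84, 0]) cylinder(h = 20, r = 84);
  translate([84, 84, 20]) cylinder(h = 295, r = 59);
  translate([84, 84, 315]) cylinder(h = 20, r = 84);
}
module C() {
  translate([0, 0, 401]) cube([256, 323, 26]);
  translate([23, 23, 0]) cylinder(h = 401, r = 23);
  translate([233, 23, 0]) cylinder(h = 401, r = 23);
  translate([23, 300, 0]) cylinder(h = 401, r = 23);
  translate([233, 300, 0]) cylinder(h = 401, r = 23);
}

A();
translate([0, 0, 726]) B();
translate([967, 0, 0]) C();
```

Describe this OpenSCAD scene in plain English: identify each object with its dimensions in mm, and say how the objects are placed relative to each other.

A is a table: top 967 mm (x) × 673 mm (y), 38 mm thick, upper face at z = 726 mm, on four round legs of 70 mm diameter, each leg's bounding box inset 12 mm from the nearest pair of top edges, running from z = 0 to the bottom of the top.

B is a spool: two coaxial disc flanges of radius 84 mm and thickness 20 mm, joined by a core cylinder of radius 59 mm and height 295 mm. The lower flange rests on z = 0 and the three cylinders share a vertical axis.

C is a simple wooden stool: a rectangular seat 256 mm (x) by 323 mm (y), 26 mm thick, top face at z = 427 mm, on four round legs, each 46 mm in diameter. The legs rest on z = 0, each leg's axis is inset half a diameter from the nearest pair of seat edges (so the leg's bounding box is flush with the corner).

The spool is on top of the table. The stool is against the table's +x side, with their −y faces flush.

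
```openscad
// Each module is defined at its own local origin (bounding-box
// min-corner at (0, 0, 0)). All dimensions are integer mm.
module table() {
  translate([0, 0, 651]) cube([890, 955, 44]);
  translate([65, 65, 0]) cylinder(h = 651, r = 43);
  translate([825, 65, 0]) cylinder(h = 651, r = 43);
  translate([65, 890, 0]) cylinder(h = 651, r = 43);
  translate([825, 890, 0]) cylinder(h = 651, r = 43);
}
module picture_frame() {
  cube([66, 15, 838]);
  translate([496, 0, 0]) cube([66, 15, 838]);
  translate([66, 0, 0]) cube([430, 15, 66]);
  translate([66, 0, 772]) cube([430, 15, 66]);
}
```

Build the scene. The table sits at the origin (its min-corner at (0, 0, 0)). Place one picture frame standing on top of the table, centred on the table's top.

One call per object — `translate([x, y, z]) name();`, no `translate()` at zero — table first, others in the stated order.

table();
translate([164, 470, 695]) picture_frame();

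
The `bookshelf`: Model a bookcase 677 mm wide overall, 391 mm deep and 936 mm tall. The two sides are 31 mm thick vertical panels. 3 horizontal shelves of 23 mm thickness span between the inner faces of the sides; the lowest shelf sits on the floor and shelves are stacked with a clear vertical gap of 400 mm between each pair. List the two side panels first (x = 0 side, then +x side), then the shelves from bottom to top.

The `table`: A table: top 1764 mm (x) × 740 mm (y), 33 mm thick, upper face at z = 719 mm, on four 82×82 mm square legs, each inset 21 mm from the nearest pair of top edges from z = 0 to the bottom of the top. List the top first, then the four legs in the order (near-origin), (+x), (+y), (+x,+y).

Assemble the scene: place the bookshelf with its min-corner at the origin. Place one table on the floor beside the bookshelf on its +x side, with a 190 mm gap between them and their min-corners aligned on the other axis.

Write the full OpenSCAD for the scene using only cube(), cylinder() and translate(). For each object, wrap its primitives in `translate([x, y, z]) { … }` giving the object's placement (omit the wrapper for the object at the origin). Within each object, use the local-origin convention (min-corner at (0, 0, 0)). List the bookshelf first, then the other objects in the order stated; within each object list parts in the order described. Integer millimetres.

cube([31, 391, 936]);
translate([646, 0, 0]) cube([31, 391, 936]);
translate([31, 0, 0]) cube([615, 391, 23]);
translate([31, 0, 423]) cube([615, 391, 23]);
translate([31, 0, 846]) cube([615, 391, 23]);
translate([867, 0, 0]) {
  translate([0, 0, 686]) cube([1764, 740, 33]);
  translate([21, 21, 0]) cube([82, 82, 686]);
  translate([1661, 21, 0]) cube([82, 82, 686]);
  translate([21, 637, 0]) cube([82, 82, 686]);
  translate([1661, 637, 0]) cube([82, 82, 686]);
}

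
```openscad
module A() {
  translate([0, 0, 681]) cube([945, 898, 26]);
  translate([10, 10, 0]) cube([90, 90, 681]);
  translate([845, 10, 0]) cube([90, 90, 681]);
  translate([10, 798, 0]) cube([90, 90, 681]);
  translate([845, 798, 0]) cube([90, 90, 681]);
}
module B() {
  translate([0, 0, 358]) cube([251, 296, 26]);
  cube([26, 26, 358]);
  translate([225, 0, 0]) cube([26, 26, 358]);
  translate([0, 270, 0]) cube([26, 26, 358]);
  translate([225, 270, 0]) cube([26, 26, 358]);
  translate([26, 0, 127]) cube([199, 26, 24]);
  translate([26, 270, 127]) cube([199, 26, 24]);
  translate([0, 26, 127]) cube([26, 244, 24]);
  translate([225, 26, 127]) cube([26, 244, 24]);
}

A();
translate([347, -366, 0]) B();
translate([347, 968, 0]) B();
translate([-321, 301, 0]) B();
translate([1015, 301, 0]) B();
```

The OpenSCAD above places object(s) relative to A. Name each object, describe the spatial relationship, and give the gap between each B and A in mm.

A is a table. B is a stool. Four stools sit around the table at the −y, +y, −x, +x sides. The gap between each stool and the table is 70 mm.

Each stool's nearest face is 70 mm from the table's bounding box.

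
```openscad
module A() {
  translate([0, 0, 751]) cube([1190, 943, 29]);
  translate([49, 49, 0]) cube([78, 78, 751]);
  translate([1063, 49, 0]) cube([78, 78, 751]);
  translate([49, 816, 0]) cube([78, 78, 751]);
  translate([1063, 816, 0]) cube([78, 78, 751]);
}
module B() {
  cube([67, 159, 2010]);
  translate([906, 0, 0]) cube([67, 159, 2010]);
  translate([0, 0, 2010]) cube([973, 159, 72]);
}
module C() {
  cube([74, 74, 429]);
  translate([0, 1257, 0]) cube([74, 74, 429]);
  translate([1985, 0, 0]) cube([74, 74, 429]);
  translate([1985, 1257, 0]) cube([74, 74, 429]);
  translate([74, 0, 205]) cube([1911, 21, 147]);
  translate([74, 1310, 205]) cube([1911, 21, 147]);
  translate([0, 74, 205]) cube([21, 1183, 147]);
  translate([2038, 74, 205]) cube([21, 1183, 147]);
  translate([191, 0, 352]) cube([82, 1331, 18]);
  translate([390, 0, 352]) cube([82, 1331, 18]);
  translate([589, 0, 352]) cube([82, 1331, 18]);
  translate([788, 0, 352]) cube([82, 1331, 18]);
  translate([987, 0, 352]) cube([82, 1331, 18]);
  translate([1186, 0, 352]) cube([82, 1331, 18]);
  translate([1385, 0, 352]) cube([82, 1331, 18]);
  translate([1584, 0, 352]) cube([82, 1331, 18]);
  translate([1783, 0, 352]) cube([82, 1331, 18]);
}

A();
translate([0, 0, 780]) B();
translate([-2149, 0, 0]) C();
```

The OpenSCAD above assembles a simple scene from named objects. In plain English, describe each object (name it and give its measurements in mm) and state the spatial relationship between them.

A is a table with a 1190×943 mm rectangular top, 29 mm thick, top surface at z = 780 mm, supported by four 78×78 mm square legs, each inset 49 mm from the nearest pair of top edges, running from the floor.

B is a rectangular door frame: two vertical jambs of 67×159 mm section, 2010 mm tall, with a clear opening 839 mm wide between their inner faces. A header 72 mm tall and 159 mm deep lies on top of the jambs and spans the full outside width.

C is a bed frame 2059 mm long (x) by 1331 mm wide (y). Four 74×74 mm corner posts, 429 mm tall, at the corners of the footprint. Four rails of 21 mm thickness and 147 mm height run between adjacent posts with their undersides at z = 205 mm, their outer faces flush with the outside of the frame (the two x-running rails run between the posts' inner faces; the two y-running rails run between the posts' inner faces). 9 slats, each 82 mm wide (x) and 18 mm thick, lie across the top of the two x-running rails, running the full 1331 mm width of the frame in y; the slats are evenly spaced along x between the inner faces of the end posts with equal gaps (rounded down to the nearest mm) at the −x end and between each pair — any rounding remainder accumulates at the +x end.

The door frame is on top of the table. The bed frame is on the floor beside the table on its −x side.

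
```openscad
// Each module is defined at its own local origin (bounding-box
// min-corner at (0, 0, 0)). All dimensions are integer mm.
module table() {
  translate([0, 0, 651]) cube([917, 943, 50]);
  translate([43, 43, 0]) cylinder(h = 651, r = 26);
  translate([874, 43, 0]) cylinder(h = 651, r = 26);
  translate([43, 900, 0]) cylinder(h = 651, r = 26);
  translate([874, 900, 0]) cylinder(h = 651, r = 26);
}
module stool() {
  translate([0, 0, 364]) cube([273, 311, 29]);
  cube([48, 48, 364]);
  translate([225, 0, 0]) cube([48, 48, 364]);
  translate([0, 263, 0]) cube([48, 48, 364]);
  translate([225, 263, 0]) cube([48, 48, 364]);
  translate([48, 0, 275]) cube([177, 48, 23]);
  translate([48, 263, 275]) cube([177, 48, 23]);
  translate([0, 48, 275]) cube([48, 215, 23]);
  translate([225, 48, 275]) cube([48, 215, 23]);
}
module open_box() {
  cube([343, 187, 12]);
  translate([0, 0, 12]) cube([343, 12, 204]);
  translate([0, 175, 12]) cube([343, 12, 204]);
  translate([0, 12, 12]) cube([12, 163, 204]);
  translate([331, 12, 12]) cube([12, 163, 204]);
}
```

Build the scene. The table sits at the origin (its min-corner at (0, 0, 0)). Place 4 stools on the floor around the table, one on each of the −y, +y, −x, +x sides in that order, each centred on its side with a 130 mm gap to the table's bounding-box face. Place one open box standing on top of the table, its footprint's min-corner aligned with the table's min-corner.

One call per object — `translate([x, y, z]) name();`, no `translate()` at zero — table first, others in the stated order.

table();
translate([322, -441, 0]) stool();
translate([322, 1073, 0]) stool();
translate([-403, 316, 0]) stool();
translate([1047, 316, 0]) stool();
translate([0, 0, 701]) open_box();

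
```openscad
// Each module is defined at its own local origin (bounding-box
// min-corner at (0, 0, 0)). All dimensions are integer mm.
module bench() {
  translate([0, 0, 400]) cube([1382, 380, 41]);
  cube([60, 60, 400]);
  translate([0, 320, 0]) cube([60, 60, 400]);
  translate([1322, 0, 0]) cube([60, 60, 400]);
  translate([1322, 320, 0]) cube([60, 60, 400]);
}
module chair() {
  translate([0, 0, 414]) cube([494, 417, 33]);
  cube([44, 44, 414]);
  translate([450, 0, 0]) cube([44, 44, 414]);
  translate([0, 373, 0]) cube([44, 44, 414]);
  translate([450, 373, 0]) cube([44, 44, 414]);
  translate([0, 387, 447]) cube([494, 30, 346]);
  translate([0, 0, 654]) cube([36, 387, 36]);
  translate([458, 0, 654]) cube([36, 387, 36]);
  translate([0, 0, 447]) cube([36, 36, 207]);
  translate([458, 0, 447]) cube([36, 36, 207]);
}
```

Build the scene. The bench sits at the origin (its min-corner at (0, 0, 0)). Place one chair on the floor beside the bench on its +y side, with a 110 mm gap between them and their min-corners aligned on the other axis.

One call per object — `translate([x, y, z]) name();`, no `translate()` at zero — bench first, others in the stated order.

bench();
translate([0, 490, 0]) chair();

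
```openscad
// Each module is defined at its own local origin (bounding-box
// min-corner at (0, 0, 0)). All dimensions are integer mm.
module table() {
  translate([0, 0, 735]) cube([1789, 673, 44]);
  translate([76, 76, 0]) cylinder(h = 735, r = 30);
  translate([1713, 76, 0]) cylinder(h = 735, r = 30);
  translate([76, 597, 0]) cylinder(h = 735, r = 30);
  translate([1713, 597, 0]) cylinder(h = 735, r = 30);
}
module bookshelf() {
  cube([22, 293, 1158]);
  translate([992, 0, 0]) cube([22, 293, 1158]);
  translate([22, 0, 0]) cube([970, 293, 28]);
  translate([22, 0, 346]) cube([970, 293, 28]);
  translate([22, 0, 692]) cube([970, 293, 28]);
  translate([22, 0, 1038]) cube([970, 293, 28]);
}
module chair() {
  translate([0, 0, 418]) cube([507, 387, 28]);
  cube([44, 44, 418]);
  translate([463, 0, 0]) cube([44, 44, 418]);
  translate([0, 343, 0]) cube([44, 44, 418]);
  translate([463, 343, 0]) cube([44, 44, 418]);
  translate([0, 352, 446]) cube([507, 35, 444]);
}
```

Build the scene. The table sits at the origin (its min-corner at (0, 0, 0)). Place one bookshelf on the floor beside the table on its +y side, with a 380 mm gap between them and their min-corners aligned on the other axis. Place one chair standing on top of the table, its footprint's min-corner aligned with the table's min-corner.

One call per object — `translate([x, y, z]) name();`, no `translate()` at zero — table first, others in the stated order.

table();
translate([0, 1053, 0]) bookshelf();
translate([0, 0, 779]) chair();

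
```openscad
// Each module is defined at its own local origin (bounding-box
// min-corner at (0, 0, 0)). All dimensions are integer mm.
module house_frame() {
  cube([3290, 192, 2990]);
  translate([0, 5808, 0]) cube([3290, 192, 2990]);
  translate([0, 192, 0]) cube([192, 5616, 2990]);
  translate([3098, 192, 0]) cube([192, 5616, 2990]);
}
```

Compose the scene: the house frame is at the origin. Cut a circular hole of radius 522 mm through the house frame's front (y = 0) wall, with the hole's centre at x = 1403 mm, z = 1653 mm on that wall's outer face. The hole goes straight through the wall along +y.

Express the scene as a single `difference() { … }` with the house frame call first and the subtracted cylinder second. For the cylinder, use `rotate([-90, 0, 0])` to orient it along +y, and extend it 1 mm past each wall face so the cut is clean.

difference() {
  house_frame();
  translate([1403, -1, 1653]) rotate([-90, 0, 0]) cylinder(h = 194, r = 522);
}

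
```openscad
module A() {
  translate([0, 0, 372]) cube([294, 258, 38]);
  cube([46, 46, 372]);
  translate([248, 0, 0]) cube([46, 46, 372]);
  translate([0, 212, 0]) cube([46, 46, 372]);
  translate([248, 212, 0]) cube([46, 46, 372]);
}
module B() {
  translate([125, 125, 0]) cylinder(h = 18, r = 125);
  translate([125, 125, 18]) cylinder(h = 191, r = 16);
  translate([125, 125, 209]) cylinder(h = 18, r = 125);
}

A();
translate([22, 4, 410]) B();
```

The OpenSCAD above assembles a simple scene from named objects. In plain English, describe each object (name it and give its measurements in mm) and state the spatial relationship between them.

A is a four-legged stool. The seat is 294×258 mm, 38 mm thick, top at z = 410 mm. It stands on four square legs, each 46×46 mm in cross-section, from z = 0 to the seat underside, each flush with a corner of the seat.

B is a spool: two coaxial disc flanges of radius 125 mm and thickness 18 mm, joined by a core cylinder of radius 16 mm and height 191 mm. The lower flange rests on z = 0 and the three cylinders share a vertical axis.

The spool is on top of the stool, centred.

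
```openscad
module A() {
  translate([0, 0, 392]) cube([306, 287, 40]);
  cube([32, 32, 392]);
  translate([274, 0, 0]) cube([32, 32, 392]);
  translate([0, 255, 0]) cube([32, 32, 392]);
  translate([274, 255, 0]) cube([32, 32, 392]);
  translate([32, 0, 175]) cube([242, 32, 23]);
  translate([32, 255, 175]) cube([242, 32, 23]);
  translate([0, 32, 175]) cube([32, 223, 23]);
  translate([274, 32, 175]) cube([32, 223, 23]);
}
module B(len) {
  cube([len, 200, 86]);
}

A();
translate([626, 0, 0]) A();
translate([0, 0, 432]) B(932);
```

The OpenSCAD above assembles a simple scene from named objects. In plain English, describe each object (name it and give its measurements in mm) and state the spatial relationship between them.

A is a four-legged stool. The seat is 306×287 mm, 40 mm thick, top at z = 432 mm. It stands on four square legs, each 32×32 mm in cross-section, from z = 0 to the seat underside, each flush with a corner of the seat. Four stretchers, 32 mm wide and 23 mm tall, connect adjacent legs with their undersides at z = 175 mm, each running between the inner faces of the legs it joins and aligned with the legs' outer faces on the other axis.

B is a rectangular beam 932 mm long (x), 200 mm deep (y), 86 mm thick (z).

The beam spans the tops of two stools placed 320 mm apart, resting at z = 432 mm.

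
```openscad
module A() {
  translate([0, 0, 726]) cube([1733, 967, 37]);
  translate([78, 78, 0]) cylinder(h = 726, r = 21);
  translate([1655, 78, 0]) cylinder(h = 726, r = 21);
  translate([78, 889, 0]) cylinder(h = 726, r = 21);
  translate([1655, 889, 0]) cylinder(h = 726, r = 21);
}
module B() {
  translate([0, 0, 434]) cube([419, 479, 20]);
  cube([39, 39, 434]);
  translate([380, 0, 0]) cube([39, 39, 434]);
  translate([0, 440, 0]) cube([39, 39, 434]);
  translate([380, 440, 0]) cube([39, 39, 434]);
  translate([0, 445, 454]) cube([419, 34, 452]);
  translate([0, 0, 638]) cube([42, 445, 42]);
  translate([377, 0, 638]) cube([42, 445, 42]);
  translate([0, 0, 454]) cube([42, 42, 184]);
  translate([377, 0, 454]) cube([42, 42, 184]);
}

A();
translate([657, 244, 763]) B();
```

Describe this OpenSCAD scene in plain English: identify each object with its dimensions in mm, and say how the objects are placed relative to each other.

A is a rectangular dining table. The top is 1733×967×37 mm with its upper surface at z = 763 mm. It stands on four round legs of 42 mm diameter, each leg's bounding box inset 57 mm from the nearest pair of top edges, running from the floor to the underside of the top.

B is a chair: 419×479 mm seat, 20 mm thick, top at z = 454 mm, on four 39 mm square corner legs flush with the seat edges. A 34 mm thick backrest slab spans the full seat width, extending 452 mm above the seat top, its back face flush with the seat's +y edge. Two armrests of 42×42 mm section run along each side from the seat's front edge to the front of the backrest, top faces 226 mm above the seat top and outer faces flush with the seat's x-edges; a 42×42 mm post under the front of each armrest stands on the seat at the front corner.

The chair is on top of the table, centred.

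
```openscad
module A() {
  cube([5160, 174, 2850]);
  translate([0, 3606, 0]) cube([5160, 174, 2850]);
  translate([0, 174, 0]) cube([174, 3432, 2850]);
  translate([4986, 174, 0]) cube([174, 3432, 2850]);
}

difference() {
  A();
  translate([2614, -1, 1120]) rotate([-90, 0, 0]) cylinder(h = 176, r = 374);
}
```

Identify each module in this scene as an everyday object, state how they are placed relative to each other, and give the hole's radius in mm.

A is a house frame. The house frame has a circular hole through its front wall. The hole's radius is 374 mm.

The subtracted cylinder has r = 374 mm.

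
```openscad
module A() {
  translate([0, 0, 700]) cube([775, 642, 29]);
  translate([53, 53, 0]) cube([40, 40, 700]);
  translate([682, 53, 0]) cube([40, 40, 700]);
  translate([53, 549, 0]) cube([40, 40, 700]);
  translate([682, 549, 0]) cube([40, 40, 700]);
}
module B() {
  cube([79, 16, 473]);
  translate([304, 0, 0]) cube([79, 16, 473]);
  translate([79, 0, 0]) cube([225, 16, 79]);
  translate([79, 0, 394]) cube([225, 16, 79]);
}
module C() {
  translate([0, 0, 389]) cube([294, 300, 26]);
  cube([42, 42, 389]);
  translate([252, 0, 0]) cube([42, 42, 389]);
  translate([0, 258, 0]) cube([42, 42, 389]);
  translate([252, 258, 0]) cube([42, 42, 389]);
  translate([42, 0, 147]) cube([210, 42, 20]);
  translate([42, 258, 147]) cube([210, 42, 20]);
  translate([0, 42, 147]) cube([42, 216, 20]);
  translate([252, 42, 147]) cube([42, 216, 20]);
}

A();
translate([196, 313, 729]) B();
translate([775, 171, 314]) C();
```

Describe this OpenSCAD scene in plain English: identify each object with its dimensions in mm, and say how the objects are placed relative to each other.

A is a table: top 775 mm (x) × 642 mm (y), 29 mm thick, upper face at z = 729 mm, on four 40×40 mm square legs, each inset 53 mm from the nearest pair of top edges, running from z = 0 to the bottom of the top.

B is a picture frame with a 225×315 mm rectangular opening (x by z) and a uniform 79 mm border on every side. Frame depth is 16 mm along y. It is built from two vertical stiles running the full outside height and two horizontal rails spanning the gap between the stiles.

C is a four-legged stool. The seat is 294×300 mm, 26 mm thick, top at z = 415 mm. It stands on four square legs, each 42×42 mm in cross-section, from z = 0 to the seat underside, each flush with a corner of the seat. Four stretchers, 42 mm wide and 20 mm tall, connect adjacent legs with their undersides at z = 147 mm, each running between the inner faces of the legs it joins and aligned with the legs' outer faces on the other axis.

The picture frame is on top of the table, centred. The stool is beside the table with their tops flush at z = 729.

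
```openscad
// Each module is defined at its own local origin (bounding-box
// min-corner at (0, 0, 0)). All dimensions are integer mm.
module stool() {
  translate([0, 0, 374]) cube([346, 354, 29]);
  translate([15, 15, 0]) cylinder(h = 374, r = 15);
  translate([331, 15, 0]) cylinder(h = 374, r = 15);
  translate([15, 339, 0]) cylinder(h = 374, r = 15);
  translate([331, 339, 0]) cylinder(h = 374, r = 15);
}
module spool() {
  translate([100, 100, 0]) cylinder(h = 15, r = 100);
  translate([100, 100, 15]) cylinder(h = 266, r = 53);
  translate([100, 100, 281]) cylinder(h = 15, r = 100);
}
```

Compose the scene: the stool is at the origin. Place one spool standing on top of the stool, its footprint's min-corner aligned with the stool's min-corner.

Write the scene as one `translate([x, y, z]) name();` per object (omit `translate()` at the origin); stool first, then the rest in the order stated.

stool();
translate([0, 0, 403]) spool();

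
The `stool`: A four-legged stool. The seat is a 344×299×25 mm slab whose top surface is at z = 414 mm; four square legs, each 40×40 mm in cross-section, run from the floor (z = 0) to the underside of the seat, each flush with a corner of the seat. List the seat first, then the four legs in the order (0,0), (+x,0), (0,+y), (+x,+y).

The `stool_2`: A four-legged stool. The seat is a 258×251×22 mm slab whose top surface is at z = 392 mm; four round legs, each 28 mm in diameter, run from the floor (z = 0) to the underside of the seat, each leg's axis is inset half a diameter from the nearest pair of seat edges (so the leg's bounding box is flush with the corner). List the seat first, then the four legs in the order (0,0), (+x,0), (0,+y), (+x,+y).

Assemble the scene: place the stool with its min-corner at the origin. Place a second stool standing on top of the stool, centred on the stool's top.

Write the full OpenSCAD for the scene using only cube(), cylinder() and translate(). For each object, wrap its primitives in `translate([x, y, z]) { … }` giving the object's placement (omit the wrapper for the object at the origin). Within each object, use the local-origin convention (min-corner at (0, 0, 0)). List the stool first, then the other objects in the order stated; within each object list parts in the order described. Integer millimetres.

translate([0, 0, 389]) cube([344, 299, 25]);
cube([40, 40, 389]);
translate([304, 0, 0]) cube([40, 40, 389]);
translate([0, 259, 0]) cube([40, 40, 389]);
translate([304, 259, 0]) cube([40, 40, 389]);
translate([43, 24, 414]) {
  translate([0, 0, 370]) cube([258, 251, 22]);
  translate([14, 14, 0]) cylinder(h = 370, r = 14);
  translate([244, 14, 0]) cylinder(h = 370, r = 14);
  translate([14, 237, 0]) cylinder(h = 370, r = 14);
  translate([244, 237, 0]) cylinder(h = 370, r = 14);
}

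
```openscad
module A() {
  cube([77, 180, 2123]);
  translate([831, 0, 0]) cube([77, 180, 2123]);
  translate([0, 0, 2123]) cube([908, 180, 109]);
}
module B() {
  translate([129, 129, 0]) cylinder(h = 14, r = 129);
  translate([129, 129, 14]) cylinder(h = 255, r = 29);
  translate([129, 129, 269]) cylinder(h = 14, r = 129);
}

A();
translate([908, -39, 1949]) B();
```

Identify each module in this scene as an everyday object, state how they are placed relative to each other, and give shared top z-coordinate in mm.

A is a door frame. B is a spool. The spool is beside the door frame with their tops flush at z = 2232. The shared top z-coordinate is 2232 mm.

Both tops at z = 2232 mm.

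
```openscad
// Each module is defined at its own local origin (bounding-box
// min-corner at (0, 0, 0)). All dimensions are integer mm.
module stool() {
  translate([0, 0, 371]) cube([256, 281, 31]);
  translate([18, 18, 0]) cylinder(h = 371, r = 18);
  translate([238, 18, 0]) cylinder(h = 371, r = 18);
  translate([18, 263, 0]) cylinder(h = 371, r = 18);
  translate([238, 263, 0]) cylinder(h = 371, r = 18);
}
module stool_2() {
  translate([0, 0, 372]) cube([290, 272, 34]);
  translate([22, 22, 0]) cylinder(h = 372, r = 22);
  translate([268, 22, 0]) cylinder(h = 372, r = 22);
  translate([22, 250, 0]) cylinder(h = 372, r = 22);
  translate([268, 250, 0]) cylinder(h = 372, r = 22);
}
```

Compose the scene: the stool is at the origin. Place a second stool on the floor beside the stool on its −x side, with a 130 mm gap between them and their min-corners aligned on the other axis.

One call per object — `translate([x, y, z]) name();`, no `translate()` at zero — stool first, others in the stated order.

stool();
translate([-420, 0, 0]) stool_2();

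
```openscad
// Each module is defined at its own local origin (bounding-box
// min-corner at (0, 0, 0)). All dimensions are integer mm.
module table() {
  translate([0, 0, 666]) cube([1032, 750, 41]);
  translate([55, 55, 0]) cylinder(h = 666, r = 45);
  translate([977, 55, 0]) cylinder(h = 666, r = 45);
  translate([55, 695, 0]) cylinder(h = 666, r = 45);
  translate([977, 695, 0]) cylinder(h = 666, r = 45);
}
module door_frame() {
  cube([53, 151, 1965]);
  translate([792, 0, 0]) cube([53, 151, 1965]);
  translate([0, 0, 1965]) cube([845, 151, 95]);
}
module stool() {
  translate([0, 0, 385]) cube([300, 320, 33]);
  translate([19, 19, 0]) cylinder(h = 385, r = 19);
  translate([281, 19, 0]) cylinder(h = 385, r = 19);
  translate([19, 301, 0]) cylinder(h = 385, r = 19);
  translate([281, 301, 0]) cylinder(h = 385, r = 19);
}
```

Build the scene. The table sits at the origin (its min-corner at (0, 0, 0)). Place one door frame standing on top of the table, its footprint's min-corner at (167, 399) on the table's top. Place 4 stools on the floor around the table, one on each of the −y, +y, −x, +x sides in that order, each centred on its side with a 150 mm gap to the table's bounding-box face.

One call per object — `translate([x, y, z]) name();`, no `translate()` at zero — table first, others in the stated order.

table();
translate([167, 399, 707]) door_frame();
translate([366, -470, 0]) stool();
translate([366, 900, 0]) stool();
translate([-450, 215, 0]) stool();
translate([1182, 215, 0]) stool();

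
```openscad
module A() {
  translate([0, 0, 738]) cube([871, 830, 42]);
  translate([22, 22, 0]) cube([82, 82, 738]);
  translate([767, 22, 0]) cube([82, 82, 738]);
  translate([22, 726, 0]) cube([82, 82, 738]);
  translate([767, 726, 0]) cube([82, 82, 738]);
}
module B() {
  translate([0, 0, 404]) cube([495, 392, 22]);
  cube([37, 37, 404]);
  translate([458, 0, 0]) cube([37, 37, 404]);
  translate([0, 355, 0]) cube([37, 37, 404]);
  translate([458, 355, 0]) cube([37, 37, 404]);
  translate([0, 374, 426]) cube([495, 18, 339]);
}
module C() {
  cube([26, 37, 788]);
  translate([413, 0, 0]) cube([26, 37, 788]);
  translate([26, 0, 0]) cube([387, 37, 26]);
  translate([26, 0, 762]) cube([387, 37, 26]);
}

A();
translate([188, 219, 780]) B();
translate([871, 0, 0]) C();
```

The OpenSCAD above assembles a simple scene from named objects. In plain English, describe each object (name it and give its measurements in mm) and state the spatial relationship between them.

A is a table with a 871×830 mm rectangular top, 42 mm thick, top surface at z = 780 mm, supported by four 82×82 mm square legs, each inset 22 mm from the nearest pair of top edges, running from the floor.

B is a chair. The seat is a 495×392×22 mm slab with its top at z = 426 mm, on four 37×37 mm corner legs (flush with the seat edges, standing on z = 0). A flat backrest 18 mm thick, 339 mm tall, spans the full seat width and rises from the seat top along its +y edge, rear face flush with the rear of the seat.

C is a rectangular picture frame lying in the x–z plane (depth along y). The opening is 387 mm wide (x) by 736 mm tall (z), surrounded by a border 26 mm wide on all four sides. The frame is 37 mm deep and is made of two full-height vertical stiles with two horizontal rails fitted between them.

The chair is on top of the table, centred. The picture frame is against the table's +x side, with their −y faces flush.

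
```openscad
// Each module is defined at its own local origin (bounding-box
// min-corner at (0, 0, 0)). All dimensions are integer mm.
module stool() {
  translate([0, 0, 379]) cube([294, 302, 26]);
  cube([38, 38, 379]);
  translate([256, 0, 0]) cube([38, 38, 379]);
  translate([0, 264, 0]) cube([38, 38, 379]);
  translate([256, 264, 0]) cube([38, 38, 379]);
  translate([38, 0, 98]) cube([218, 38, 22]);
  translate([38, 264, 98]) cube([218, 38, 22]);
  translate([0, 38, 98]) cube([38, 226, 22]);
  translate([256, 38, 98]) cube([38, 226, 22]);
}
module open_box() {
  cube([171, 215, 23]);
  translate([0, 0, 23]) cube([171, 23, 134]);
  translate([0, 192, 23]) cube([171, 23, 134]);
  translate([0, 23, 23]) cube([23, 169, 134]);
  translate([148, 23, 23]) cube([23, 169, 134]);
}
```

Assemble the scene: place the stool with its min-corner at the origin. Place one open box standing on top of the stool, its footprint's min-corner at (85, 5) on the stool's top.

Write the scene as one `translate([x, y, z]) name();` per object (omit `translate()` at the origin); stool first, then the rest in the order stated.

stool();
translate([85, 5, 405]) open_box();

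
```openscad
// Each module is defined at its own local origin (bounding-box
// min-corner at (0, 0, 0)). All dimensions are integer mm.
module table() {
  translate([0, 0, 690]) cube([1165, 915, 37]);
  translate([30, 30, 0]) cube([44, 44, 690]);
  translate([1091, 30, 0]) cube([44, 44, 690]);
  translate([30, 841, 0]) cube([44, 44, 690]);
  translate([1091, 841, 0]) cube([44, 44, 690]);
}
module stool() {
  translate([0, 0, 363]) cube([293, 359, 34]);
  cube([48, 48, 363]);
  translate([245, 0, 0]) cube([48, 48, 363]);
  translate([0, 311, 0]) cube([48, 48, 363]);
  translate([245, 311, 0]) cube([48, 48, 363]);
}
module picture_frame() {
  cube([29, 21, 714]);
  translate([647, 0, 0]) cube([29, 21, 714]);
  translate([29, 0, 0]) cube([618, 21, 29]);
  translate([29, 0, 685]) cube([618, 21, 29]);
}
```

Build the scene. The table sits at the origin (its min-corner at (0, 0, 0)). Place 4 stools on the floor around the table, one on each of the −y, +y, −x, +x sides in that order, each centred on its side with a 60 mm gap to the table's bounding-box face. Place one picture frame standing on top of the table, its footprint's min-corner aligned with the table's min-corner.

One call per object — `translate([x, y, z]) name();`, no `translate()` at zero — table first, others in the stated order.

table();
translate([436, -419, 0]) stool();
translate([436, 975, 0]) stool();
translate([-353, 278, 0]) stool();
translate([1225, 278, 0]) stool();
translate([0, 0, 727]) picture_frame();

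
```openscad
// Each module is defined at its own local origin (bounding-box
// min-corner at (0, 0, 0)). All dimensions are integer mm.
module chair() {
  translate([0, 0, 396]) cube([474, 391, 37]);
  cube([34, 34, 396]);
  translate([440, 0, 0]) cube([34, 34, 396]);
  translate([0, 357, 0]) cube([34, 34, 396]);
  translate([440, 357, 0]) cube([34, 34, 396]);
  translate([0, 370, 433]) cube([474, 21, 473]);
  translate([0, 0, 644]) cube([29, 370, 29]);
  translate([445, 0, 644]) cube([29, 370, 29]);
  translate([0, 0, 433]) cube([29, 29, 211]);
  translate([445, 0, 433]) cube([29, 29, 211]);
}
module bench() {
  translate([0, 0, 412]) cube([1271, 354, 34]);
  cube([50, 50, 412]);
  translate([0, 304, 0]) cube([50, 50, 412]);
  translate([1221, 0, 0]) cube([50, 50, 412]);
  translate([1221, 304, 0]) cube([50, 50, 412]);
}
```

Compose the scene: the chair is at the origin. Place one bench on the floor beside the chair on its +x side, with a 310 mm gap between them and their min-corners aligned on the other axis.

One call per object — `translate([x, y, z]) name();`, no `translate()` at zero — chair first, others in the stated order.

chair();
translate([784, 0, 0]) bench();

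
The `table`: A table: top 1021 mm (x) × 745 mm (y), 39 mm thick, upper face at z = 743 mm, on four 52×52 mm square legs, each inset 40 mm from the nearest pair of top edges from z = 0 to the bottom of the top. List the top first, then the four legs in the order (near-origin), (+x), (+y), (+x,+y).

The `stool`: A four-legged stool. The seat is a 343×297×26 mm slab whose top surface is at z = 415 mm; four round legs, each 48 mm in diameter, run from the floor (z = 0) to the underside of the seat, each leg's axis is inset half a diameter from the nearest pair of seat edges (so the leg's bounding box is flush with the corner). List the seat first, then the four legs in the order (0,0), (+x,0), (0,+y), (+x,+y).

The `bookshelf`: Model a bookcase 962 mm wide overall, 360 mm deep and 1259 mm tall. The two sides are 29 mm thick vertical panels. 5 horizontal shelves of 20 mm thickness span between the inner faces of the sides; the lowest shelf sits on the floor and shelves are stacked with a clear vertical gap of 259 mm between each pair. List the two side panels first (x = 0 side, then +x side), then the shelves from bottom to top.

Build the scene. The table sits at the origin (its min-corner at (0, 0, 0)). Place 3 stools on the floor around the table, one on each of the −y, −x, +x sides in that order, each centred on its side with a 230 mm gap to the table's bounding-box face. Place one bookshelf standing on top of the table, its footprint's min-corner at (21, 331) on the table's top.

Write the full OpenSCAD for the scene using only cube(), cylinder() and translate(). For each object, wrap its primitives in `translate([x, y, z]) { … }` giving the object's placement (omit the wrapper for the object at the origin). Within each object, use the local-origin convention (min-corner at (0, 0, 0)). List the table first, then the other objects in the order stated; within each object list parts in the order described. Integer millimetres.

translate([0, 0, 704]) cube([1021, 745, 39]);
translate([40, 40, 0]) cube([52, 52, 704]);
translate([929, 40, 0]) cube([52, 52, 704]);
translate([40, 653, 0]) cube([52, 52, 704]);
translate([929, 653, 0]) cube([52, 52, 704]);
translate([339, -527, 0]) {
  translate([0, 0, 389]) cube([343, 297, 26]);
  translate([24, 24, 0]) cylinder(h = 389, r = 24);
  translate([319, 24, 0]) cylinder(h = 389, r = 24);
  translate([24, 273, 0]) cylinder(h = 389, r = 24);
  translate([319, 273, 0]) cylinder(h = 389, r = 24);
}
translate([-573, 224, 0]) {
  translate([0, 0, 389]) cube([343, 297, 26]);
  translate([24, 24, 0]) cylinder(h = 389, r = 24);
  translate([319, 24, 0]) cylinder(h = 389, r = 24);
  translate([24, 273, 0]) cylinder(h = 389, r = 24);
  translate([319, 273, 0]) cylinder(h = 389, r = 24);
}
translate([1251, 224, 0]) {
  translate([0, 0, 389]) cube([343, 297, 26]);
  translate([24, 24, 0]) cylinder(h = 389, r = 24);
  translate([319, 24, 0]) cylinder(h = 389, r = 24);
  translate([24, 273, 0]) cylinder(h = 389, r = 24);
  translate([319, 273, 0]) cylinder(h = 389, r = 24);
}
translate([21, 331, 743]) {
  cube([29, 360, 1259]);
  translate([933, 0, 0]) cube([29, 360, 1259]);
  translate([29, 0, 0]) cube([904, 360, 20]);
  translate([29, 0, 279]) cube([904, 360, 20]);
  translate([29, 0, 558]) cube([904, 360, 20]);
  translate([29, 0, 837]) cube([904, 360, 20]);
  translate([29, 0, 1116]) cube([904, 360, 20]);
}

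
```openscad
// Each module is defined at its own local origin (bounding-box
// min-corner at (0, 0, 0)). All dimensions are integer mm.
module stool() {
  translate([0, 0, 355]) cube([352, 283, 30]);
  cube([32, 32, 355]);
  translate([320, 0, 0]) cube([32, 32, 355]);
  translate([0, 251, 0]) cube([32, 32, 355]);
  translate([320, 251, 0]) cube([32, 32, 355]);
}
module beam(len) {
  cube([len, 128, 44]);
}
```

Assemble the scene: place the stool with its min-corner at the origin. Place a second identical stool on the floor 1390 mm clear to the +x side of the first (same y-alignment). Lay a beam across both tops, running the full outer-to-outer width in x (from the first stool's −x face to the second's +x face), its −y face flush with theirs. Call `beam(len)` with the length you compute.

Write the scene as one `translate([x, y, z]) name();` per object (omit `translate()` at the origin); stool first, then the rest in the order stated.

stool();
translate([1742, 0, 0]) stool();
translate([0, 0, 385]) beam(2094);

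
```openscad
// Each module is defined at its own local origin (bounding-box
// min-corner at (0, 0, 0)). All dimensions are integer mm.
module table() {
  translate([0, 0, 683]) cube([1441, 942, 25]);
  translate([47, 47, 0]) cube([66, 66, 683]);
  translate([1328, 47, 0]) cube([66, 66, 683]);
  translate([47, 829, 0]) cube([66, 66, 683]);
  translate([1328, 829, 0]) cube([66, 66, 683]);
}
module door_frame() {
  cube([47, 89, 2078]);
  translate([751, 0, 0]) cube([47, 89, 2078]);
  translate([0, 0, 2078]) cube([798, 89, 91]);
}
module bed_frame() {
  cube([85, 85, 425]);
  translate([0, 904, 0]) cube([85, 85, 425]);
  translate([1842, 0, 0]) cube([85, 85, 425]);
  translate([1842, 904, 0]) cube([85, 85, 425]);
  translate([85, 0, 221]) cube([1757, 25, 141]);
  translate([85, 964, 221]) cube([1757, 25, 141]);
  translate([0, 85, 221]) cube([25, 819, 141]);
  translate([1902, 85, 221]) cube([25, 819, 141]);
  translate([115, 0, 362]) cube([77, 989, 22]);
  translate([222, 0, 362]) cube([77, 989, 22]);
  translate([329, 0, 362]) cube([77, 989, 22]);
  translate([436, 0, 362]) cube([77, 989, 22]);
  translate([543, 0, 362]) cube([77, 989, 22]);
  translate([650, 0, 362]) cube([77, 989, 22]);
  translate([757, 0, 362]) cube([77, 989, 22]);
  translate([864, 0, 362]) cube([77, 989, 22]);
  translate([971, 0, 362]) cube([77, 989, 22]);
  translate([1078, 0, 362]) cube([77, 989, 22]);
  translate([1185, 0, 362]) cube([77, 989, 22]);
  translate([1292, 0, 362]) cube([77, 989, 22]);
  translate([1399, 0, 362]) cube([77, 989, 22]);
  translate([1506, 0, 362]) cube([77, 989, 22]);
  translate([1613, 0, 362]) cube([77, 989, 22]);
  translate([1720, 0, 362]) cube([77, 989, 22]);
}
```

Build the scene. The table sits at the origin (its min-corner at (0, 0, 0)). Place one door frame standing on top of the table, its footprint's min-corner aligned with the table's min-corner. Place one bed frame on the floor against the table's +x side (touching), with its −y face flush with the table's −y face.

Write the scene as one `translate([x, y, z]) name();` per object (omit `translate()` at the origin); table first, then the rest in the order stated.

table();
translate([0, 0, 708]) door_frame();
translate([1441, 0, 0]) bed_frame();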